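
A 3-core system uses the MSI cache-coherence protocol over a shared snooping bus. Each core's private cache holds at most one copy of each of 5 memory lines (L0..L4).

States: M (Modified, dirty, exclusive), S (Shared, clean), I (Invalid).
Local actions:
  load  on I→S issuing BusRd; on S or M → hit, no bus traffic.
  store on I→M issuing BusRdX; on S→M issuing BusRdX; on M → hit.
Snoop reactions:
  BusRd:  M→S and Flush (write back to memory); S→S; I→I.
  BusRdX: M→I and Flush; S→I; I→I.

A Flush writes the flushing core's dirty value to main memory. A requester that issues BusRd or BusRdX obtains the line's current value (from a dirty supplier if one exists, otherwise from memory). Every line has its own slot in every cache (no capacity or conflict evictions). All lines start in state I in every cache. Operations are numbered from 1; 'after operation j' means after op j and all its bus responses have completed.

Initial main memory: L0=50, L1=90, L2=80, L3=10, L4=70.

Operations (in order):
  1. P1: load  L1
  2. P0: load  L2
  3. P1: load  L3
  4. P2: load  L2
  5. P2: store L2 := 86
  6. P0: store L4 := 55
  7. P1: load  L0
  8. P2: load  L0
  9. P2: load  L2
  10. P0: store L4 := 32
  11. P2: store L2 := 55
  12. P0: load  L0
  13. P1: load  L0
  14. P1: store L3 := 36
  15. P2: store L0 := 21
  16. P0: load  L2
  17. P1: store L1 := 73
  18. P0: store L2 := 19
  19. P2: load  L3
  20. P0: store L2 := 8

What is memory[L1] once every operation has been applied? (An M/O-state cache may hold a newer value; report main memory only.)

step 1: P1: load  L1  ⟶  ISI  (L1)  txn=BusRd  M[L1]=90
step 2: P0: load  L2  ⟶  SII  (L2)  txn=BusRd  M[L2]=80
step 3: P1: load  L3  ⟶  ISI  (L3)  txn=BusRd  M[L3]=10
step 4: P2: load  L2  ⟶  SIS  (L2)  txn=BusRd  M[L2]=80
step 5: P2: store L2 := 86  ⟶  IIM  (L2)  txn=BusRdX  M[L2]=80
step 6: P0: store L4 := 55  ⟶  MII  (L4)  txn=BusRdX  M[L4]=70
step 7: P1: load  L0  ⟶  ISI  (L0)  txn=BusRd  M[L0]=50
step 8: P2: load  L0  ⟶  ISS  (L0)  txn=BusRd  M[L0]=50
step 9: P2: load  L2  ⟶  IIM  (L2)  txn=∅  M[L2]=80
step 10: P0: store L4 := 32  ⟶  MII  (L4)  txn=∅  M[L4]=70
step 11: P2: store L2 := 55  ⟶  IIM  (L2)  txn=∅  M[L2]=80
step 12: P0: load  L0  ⟶  SSS  (L0)  txn=BusRd  M[L0]=50
step 13: P1: load  L0  ⟶  SSS  (L0)  txn=∅  M[L0]=50
step 14: P1: store L3 := 36  ⟶  IMI  (L3)  txn=BusRdX  M[L3]=10
step 15: P2: store L0 := 21  ⟶  IIM  (L0)  txn=BusRdX  M[L0]=50
step 16: P0: load  L2  ⟶  SIS  (L2)  txn=BusRd+Flush  M[L2]=55
step 17: P1: store L1 := 73  ⟶  IMI  (L1)  txn=BusRdX  M[L1]=90
step 18: P0: store L2 := 19  ⟶  MII  (L2)  txn=BusRdX  M[L2]=55
step 19: P2: load  L3  ⟶  ISS  (L3)  txn=BusRd+Flush  M[L3]=36
step 20: P0: store L2 := 8  ⟶  MII  (L2)  txn=∅  M[L2]=55

memory[L1] = 90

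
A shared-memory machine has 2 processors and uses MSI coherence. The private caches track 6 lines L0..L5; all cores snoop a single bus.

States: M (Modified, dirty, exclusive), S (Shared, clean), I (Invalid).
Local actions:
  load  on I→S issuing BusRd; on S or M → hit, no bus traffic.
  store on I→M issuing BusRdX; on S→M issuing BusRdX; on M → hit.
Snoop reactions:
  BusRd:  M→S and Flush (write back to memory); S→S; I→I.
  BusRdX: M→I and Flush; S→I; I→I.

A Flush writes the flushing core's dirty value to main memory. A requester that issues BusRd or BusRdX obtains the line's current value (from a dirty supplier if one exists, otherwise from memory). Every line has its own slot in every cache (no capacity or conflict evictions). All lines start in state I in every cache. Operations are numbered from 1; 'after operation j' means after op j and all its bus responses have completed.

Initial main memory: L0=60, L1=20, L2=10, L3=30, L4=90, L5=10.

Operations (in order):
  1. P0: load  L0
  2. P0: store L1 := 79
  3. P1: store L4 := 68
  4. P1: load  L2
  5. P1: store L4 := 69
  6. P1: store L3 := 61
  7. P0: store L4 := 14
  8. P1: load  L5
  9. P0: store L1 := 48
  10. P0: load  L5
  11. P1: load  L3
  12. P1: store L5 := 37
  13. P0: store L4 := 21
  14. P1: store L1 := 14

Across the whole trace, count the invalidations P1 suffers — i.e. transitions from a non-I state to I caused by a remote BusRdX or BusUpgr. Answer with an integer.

invalidations = 1

[1] P0: load  L0 | P0:S(60), P1:I | bus: BusRd
[2] P0: store L1 := 79 | P0:M(79), P1:I | bus: BusRdX
[3] P1: store L4 := 68 | P0:I, P1:M(68) | bus: BusRdX
[4] P1: load  L2 | P0:I, P1:S(10) | bus: BusRd
[5] P1: store L4 := 69 | P0:I, P1:M(69) | bus: none
[6] P1: store L3 := 61 | P0:I, P1:M(61) | bus: BusRdX
[7] P0: store L4 := 14 | P0:M(14), P1:I | bus: BusRdX,Flush
[8] P1: load  L5 | P0:I, P1:S(10) | bus: BusRd
[9] P0: store L1 := 48 | P0:M(48), P1:I | bus: none
[10] P0: load  L5 | P0:S(10), P1:S(10) | bus: BusRd
[11] P1: load  L3 | P0:I, P1:M(61) | bus: none
[12] P1: store L5 := 37 | P0:I, P1:M(37) | bus: BusRdX
[13] P0: store L4 := 21 | P0:M(21), P1:I | bus: none
[14] P1: store L1 := 14 | P0:I, P1:M(14) | bus: BusRdX,Flush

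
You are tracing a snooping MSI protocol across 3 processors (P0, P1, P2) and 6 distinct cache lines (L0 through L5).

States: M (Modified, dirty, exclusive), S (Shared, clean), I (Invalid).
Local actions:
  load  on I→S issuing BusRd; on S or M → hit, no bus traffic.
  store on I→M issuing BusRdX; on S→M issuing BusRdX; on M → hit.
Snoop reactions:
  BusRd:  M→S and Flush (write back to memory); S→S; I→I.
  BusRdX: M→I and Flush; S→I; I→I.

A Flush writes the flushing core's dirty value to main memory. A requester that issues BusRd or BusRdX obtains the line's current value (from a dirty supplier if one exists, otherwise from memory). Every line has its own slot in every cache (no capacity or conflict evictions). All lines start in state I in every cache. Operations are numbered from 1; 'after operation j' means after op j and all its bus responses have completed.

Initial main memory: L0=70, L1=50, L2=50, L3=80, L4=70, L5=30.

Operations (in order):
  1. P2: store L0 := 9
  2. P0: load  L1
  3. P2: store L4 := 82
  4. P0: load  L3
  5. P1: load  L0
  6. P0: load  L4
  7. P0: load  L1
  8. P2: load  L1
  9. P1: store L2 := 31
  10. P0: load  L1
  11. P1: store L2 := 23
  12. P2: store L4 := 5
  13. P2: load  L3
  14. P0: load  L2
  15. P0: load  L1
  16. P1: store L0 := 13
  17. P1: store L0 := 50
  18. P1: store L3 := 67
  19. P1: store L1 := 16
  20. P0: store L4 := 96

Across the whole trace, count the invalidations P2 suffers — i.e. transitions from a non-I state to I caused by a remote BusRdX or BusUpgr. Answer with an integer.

invalidations = 4

step 1: P2: store L0 := 9  ⟶  IIM  (L0)  txn=BusRdX  M[L0]=70
step 2: P0: load  L1  ⟶  SII  (L1)  txn=BusRd  M[L1]=50
step 3: P2: store L4 := 82  ⟶  IIM  (L4)  txn=BusRdX  M[L4]=70
step 4: P0: load  L3  ⟶  SII  (L3)  txn=BusRd  M[L3]=80
step 5: P1: load  L0  ⟶  ISS  (L0)  txn=BusRd+Flush  M[L0]=9
step 6: P0: load  L4  ⟶  SIS  (L4)  txn=BusRd+Flush  M[L4]=82
step 7: P0: load  L1  ⟶  SII  (L1)  txn=∅  M[L1]=50
step 8: P2: load  L1  ⟶  SIS  (L1)  txn=BusRd  M[L1]=50
step 9: P1: store L2 := 31  ⟶  IMI  (L2)  txn=BusRdX  M[L2]=50
step 10: P0: load  L1  ⟶  SIS  (L1)  txn=∅  M[L1]=50
step 11: P1: store L2 := 23  ⟶  IMI  (L2)  txn=∅  M[L2]=50
step 12: P2: store L4 := 5  ⟶  IIM  (L4)  txn=BusRdX  M[L4]=82
step 13: P2: load  L3  ⟶  SIS  (L3)  txn=BusRd  M[L3]=80
step 14: P0: load  L2  ⟶  SSI  (L2)  txn=BusRd+Flush  M[L2]=23
step 15: P0: load  L1  ⟶  SIS  (L1)  txn=∅  M[L1]=50
step 16: P1: store L0 := 13  ⟶  IMI  (L0)  txn=BusRdX  M[L0]=9
step 17: P1: store L0 := 50  ⟶  IMI  (L0)  txn=∅  M[L0]=9
step 18: P1: store L3 := 67  ⟶  IMI  (L3)  txn=BusRdX  M[L3]=80
step 19: P1: store L1 := 16  ⟶  IMI  (L1)  txn=BusRdX  M[L1]=50
step 20: P0: store L4 := 96  ⟶  MII  (L4)  txn=BusRdX+Flush  M[L4]=5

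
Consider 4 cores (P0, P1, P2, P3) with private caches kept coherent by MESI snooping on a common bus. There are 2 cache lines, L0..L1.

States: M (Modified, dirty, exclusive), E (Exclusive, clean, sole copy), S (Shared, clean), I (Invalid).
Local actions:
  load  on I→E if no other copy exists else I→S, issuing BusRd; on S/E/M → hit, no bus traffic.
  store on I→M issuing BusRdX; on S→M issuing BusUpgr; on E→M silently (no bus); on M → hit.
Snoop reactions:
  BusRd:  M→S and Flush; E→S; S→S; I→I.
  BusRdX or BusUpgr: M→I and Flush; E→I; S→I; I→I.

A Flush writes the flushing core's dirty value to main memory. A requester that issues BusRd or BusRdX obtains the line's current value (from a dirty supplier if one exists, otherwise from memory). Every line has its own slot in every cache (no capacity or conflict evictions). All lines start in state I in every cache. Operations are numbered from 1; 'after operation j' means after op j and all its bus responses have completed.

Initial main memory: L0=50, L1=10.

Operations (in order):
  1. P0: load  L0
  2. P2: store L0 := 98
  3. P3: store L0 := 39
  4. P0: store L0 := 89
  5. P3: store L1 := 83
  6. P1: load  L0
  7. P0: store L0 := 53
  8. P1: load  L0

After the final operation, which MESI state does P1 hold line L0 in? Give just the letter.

state = S

[1] P0: load  L0 | P0:E(50), P1:I, P2:I, P3:I | bus: BusRd
[2] P2: store L0 := 98 | P0:I, P1:I, P2:M(98), P3:I | bus: BusRdX
[3] P3: store L0 := 39 | P0:I, P1:I, P2:I, P3:M(39) | bus: BusRdX,Flush
[4] P0: store L0 := 89 | P0:M(89), P1:I, P2:I, P3:I | bus: BusRdX,Flush
[5] P3: store L1 := 83 | P0:I, P1:I, P2:I, P3:M(83) | bus: BusRdX
[6] P1: load  L0 | P0:S(89), P1:S(89), P2:I, P3:I | bus: BusRd,Flush
[7] P0: store L0 := 53 | P0:M(53), P1:I, P2:I, P3:I | bus: BusUpgr
[8] P1: load  L0 | P0:S(53), P1:S(53), P2:I, P3:I | bus: BusRd,Flush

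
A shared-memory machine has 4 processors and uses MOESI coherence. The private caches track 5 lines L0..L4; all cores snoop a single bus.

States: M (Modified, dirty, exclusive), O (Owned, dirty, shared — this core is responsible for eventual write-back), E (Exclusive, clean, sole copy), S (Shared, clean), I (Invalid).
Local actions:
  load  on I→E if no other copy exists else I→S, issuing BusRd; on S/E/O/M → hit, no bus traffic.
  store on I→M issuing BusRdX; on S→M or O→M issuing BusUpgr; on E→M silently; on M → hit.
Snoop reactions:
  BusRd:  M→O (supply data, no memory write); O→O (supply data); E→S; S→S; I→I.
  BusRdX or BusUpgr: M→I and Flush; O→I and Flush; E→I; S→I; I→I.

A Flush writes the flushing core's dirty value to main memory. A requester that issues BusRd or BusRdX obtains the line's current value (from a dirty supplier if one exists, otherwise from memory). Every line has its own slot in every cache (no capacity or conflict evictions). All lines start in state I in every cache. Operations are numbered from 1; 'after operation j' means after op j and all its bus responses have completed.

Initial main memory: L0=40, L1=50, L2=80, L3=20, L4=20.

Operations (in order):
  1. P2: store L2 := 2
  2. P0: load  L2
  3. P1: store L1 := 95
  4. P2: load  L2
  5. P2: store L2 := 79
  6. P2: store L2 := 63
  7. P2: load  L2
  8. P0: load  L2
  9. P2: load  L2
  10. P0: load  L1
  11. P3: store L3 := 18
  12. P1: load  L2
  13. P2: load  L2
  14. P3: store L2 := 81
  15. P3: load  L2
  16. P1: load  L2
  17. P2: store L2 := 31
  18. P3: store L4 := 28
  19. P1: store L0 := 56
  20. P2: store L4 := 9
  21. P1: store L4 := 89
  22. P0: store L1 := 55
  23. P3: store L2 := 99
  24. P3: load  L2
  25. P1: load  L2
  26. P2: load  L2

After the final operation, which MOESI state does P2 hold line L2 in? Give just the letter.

state = S

  op1 P2: store L2 := 2 → I/I/M/I on L2; bus BusRdX; mem=80
  op2 P0: load  L2 → S/I/O/I on L2; bus BusRd; mem=80
  op3 P1: store L1 := 95 → I/M/I/I on L1; bus BusRdX; mem=50
  op4 P2: load  L2 → S/I/O/I on L2; bus (none); mem=80
  op5 P2: store L2 := 79 → I/I/M/I on L2; bus BusUpgr; mem=80
  op6 P2: store L2 := 63 → I/I/M/I on L2; bus (none); mem=80
  op7 P2: load  L2 → I/I/M/I on L2; bus (none); mem=80
  op8 P0: load  L2 → S/I/O/I on L2; bus BusRd; mem=80
  op9 P2: load  L2 → S/I/O/I on L2; bus (none); mem=80
  op10 P0: load  L1 → S/O/I/I on L1; bus BusRd; mem=50
  op11 P3: store L3 := 18 → I/I/I/M on L3; bus BusRdX; mem=20
  op12 P1: load  L2 → S/S/O/I on L2; bus BusRd; mem=80
  op13 P2: load  L2 → S/S/O/I on L2; bus (none); mem=80
  op14 P3: store L2 := 81 → I/I/I/M on L2; bus BusRdX Flush; mem=63
  op15 P3: load  L2 → I/I/I/M on L2; bus (none); mem=63
  op16 P1: load  L2 → I/S/I/O on L2; bus BusRd; mem=63
  op17 P2: store L2 := 31 → I/I/M/I on L2; bus BusRdX Flush; mem=81
  op18 P3: store L4 := 28 → I/I/I/M on L4; bus BusRdX; mem=20
  op19 P1: store L0 := 56 → I/M/I/I on L0; bus BusRdX; mem=40
  op20 P2: store L4 := 9 → I/I/M/I on L4; bus BusRdX Flush; mem=28
  op21 P1: store L4 := 89 → I/M/I/I on L4; bus BusRdX Flush; mem=9
  op22 P0: store L1 := 55 → M/I/I/I on L1; bus BusUpgr Flush; mem=95
  op23 P3: store L2 := 99 → I/I/I/M on L2; bus BusRdX Flush; mem=31
  op24 P3: load  L2 → I/I/I/M on L2; bus (none); mem=31
  op25 P1: load  L2 → I/S/I/O on L2; bus BusRd; mem=31
  op26 P2: load  L2 → I/S/S/O on L2; bus BusRd; mem=31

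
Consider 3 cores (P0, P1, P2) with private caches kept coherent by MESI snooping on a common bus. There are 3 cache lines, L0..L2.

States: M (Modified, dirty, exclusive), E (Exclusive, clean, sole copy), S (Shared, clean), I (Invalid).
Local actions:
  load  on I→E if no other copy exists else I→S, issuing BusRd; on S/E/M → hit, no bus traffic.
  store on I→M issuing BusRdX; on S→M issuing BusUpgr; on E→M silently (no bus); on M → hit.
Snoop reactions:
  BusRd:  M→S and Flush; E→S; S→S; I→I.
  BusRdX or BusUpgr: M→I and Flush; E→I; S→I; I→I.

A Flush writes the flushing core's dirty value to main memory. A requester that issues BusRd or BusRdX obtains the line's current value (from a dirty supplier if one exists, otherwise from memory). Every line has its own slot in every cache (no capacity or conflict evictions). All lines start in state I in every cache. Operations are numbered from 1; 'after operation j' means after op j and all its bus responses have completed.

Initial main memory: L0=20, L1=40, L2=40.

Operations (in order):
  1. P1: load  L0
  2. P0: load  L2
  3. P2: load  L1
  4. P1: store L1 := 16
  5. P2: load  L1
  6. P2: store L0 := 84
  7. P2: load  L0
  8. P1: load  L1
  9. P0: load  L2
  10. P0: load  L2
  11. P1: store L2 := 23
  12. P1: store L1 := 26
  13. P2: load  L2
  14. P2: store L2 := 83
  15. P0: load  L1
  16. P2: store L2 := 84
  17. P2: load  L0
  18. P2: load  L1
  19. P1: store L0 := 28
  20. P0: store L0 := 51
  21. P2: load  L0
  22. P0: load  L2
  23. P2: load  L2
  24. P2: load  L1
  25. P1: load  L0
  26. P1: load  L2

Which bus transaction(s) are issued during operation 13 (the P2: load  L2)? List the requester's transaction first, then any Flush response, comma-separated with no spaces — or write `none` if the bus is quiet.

bus = BusRd,Flush

  op1 P1: load  L0 → I/E/I on L0; bus BusRd; mem=20
  op2 P0: load  L2 → E/I/I on L2; bus BusRd; mem=40
  op3 P2: load  L1 → I/I/E on L1; bus BusRd; mem=40
  op4 P1: store L1 := 16 → I/M/I on L1; bus BusRdX; mem=40
  op5 P2: load  L1 → I/S/S on L1; bus BusRd Flush; mem=16
  op6 P2: store L0 := 84 → I/I/M on L0; bus BusRdX; mem=20
  op7 P2: load  L0 → I/I/M on L0; bus (none); mem=20
  op8 P1: load  L1 → I/S/S on L1; bus (none); mem=16
  op9 P0: load  L2 → E/I/I on L2; bus (none); mem=40
  op10 P0: load  L2 → E/I/I on L2; bus (none); mem=40
  op11 P1: store L2 := 23 → I/M/I on L2; bus BusRdX; mem=40
  op12 P1: store L1 := 26 → I/M/I on L1; bus BusUpgr; mem=16
  op13 P2: load  L2 → I/S/S on L2; bus BusRd Flush; mem=23
  op14 P2: store L2 := 83 → I/I/M on L2; bus BusUpgr; mem=23
  op15 P0: load  L1 → S/S/I on L1; bus BusRd Flush; mem=26
  op16 P2: store L2 := 84 → I/I/M on L2; bus (none); mem=23
  op17 P2: load  L0 → I/I/M on L0; bus (none); mem=20
  op18 P2: load  L1 → S/S/S on L1; bus BusRd; mem=26
  op19 P1: store L0 := 28 → I/M/I on L0; bus BusRdX Flush; mem=84
  op20 P0: store L0 := 51 → M/I/I on L0; bus BusRdX Flush; mem=28
  op21 P2: load  L0 → S/I/S on L0; bus BusRd Flush; mem=51
  op22 P0: load  L2 → S/I/S on L2; bus BusRd Flush; mem=84
  op23 P2: load  L2 → S/I/S on L2; bus (none); mem=84
  op24 P2: load  L1 → S/S/S on L1; bus (none); mem=26
  op25 P1: load  L0 → S/S/S on L0; bus BusRd; mem=51
  op26 P1: load  L2 → S/S/S on L2; bus BusRd; mem=84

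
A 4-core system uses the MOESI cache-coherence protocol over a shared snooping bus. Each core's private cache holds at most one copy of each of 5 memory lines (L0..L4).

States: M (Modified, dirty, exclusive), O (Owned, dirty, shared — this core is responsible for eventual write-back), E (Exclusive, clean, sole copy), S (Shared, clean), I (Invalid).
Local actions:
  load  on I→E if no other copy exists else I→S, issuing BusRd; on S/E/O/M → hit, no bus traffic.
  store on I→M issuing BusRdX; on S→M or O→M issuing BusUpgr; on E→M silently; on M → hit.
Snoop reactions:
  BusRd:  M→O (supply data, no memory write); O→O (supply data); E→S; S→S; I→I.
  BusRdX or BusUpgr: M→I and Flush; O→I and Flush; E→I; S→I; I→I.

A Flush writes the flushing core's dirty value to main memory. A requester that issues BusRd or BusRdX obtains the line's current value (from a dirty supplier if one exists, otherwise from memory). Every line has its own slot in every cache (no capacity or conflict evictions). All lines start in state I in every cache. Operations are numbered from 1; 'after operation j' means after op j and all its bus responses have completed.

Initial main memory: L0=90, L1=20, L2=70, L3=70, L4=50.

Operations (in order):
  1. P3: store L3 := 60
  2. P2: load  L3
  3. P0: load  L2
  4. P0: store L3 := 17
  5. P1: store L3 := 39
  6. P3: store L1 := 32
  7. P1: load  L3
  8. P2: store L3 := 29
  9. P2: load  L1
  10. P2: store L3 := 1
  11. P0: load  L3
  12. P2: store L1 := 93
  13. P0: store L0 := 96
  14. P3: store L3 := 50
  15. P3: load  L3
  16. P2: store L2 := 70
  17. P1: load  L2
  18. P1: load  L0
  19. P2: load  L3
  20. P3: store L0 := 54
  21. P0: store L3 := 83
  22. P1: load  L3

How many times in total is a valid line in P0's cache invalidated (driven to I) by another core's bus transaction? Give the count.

invalidations = 4

step 1: P3: store L3 := 60  ⟶  IIIM  (L3)  txn=BusRdX  M[L3]=70
step 2: P2: load  L3  ⟶  IISO  (L3)  txn=BusRd  M[L3]=70
step 3: P0: load  L2  ⟶  EIII  (L2)  txn=BusRd  M[L2]=70
step 4: P0: store L3 := 17  ⟶  MIII  (L3)  txn=BusRdX+Flush  M[L3]=60
step 5: P1: store L3 := 39  ⟶  IMII  (L3)  txn=BusRdX+Flush  M[L3]=17
step 6: P3: store L1 := 32  ⟶  IIIM  (L1)  txn=BusRdX  M[L1]=20
step 7: P1: load  L3  ⟶  IMII  (L3)  txn=∅  M[L3]=17
step 8: P2: store L3 := 29  ⟶  IIMI  (L3)  txn=BusRdX+Flush  M[L3]=39
step 9: P2: load  L1  ⟶  IISO  (L1)  txn=BusRd  M[L1]=20
step 10: P2: store L3 := 1  ⟶  IIMI  (L3)  txn=∅  M[L3]=39
step 11: P0: load  L3  ⟶  SIOI  (L3)  txn=BusRd  M[L3]=39
step 12: P2: store L1 := 93  ⟶  IIMI  (L1)  txn=BusUpgr+Flush  M[L1]=32
step 13: P0: store L0 := 96  ⟶  MIII  (L0)  txn=BusRdX  M[L0]=90
step 14: P3: store L3 := 50  ⟶  IIIM  (L3)  txn=BusRdX+Flush  M[L3]=1
step 15: P3: load  L3  ⟶  IIIM  (L3)  txn=∅  M[L3]=1
step 16: P2: store L2 := 70  ⟶  IIMI  (L2)  txn=BusRdX  M[L2]=70
step 17: P1: load  L2  ⟶  ISOI  (L2)  txn=BusRd  M[L2]=70
step 18: P1: load  L0  ⟶  OSII  (L0)  txn=BusRd  M[L0]=90
step 19: P2: load  L3  ⟶  IISO  (L3)  txn=BusRd  M[L3]=1
step 20: P3: store L0 := 54  ⟶  IIIM  (L0)  txn=BusRdX+Flush  M[L0]=96
step 21: P0: store L3 := 83  ⟶  MIII  (L3)  txn=BusRdX+Flush  M[L3]=50
step 22: P1: load  L3  ⟶  OSII  (L3)  txn=BusRd  M[L3]=50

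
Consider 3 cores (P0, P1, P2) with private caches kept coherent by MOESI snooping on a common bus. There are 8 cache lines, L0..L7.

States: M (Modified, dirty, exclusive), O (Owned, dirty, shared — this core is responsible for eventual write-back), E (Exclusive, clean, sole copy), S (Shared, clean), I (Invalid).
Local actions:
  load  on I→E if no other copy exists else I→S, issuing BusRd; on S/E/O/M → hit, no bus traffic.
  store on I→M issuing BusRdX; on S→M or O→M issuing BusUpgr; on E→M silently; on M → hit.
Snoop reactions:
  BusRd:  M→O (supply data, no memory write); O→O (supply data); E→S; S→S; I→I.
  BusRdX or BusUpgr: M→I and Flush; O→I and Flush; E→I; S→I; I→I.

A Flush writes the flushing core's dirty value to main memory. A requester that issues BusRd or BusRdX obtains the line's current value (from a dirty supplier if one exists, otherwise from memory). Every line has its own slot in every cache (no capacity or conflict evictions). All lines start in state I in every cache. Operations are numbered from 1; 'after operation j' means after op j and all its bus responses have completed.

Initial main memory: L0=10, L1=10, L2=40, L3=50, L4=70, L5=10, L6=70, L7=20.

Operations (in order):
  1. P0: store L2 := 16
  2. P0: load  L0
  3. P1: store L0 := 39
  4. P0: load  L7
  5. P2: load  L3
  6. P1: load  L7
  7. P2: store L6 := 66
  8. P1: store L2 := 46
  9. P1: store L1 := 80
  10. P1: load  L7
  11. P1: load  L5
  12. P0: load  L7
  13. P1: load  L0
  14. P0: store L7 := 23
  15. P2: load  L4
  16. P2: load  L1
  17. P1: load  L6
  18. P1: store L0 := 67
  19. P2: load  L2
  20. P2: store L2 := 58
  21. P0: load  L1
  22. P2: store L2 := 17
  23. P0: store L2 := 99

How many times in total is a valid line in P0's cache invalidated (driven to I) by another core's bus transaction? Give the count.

invalidations = 2

1. P0: store L2 := 16  bus=[BusRdX]  L2: P0=M P1=I P2=I  mem[L2]=40
2. P0: load  L0  bus=[BusRd]  L0: P0=E P1=I P2=I  mem[L0]=10
3. P1: store L0 := 39  bus=[BusRdX]  L0: P0=I P1=M P2=I  mem[L0]=10
4. P0: load  L7  bus=[BusRd]  L7: P0=E P1=I P2=I  mem[L7]=20
5. P2: load  L3  bus=[BusRd]  L3: P0=I P1=I P2=E  mem[L3]=50
6. P1: load  L7  bus=[BusRd]  L7: P0=S P1=S P2=I  mem[L7]=20
7. P2: store L6 := 66  bus=[BusRdX]  L6: P0=I P1=I P2=M  mem[L6]=70
8. P1: store L2 := 46  bus=[BusRdX,Flush]  L2: P0=I P1=M P2=I  mem[L2]=16
9. P1: store L1 := 80  bus=[BusRdX]  L1: P0=I P1=M P2=I  mem[L1]=10
10. P1: load  L7  bus=[-]  L7: P0=S P1=S P2=I  mem[L7]=20
11. P1: load  L5  bus=[BusRd]  L5: P0=I P1=E P2=I  mem[L5]=10
12. P0: load  L7  bus=[-]  L7: P0=S P1=S P2=I  mem[L7]=20
13. P1: load  L0  bus=[-]  L0: P0=I P1=M P2=I  mem[L0]=10
14. P0: store L7 := 23  bus=[BusUpgr]  L7: P0=M P1=I P2=I  mem[L7]=20
15. P2: load  L4  bus=[BusRd]  L4: P0=I P1=I P2=E  mem[L4]=70
16. P2: load  L1  bus=[BusRd]  L1: P0=I P1=O P2=S  mem[L1]=10
17. P1: load  L6  bus=[BusRd]  L6: P0=I P1=S P2=O  mem[L6]=70
18. P1: store L0 := 67  bus=[-]  L0: P0=I P1=M P2=I  mem[L0]=10
19. P2: load  L2  bus=[BusRd]  L2: P0=I P1=O P2=S  mem[L2]=16
20. P2: store L2 := 58  bus=[BusUpgr,Flush]  L2: P0=I P1=I P2=M  mem[L2]=46
21. P0: load  L1  bus=[BusRd]  L1: P0=S P1=O P2=S  mem[L1]=10
22. P2: store L2 := 17  bus=[-]  L2: P0=I P1=I P2=M  mem[L2]=46
23. P0: store L2 := 99  bus=[BusRdX,Flush]  L2: P0=M P1=I P2=I  mem[L2]=17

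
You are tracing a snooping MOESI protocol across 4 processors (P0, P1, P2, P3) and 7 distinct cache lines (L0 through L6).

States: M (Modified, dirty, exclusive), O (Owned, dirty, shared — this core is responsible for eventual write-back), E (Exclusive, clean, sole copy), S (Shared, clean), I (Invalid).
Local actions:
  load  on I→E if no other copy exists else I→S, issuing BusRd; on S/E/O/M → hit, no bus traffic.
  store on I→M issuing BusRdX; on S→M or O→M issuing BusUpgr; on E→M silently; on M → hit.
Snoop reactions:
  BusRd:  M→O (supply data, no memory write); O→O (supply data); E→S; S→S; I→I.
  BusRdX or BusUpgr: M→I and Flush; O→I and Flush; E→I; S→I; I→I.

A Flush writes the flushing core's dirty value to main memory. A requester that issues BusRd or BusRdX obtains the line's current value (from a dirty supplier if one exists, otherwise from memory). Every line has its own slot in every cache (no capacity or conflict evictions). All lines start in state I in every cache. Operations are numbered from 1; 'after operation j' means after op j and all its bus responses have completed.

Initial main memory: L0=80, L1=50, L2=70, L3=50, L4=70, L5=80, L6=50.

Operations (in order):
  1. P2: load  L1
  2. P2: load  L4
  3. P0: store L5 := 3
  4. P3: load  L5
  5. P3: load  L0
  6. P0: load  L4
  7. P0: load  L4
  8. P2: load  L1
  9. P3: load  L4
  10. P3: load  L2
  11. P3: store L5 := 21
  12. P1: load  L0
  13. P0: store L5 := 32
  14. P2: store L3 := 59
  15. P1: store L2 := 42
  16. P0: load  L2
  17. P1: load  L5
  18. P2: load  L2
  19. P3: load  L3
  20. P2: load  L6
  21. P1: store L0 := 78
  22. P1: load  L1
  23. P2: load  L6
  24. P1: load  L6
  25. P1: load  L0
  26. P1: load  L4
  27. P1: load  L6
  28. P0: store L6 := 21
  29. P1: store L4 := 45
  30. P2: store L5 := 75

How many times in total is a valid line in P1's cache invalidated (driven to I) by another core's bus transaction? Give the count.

1. P2: load  L1  bus=[BusRd]  L1: P0=I P1=I P2=E P3=I  mem[L1]=50
2. P2: load  L4  bus=[BusRd]  L4: P0=I P1=I P2=E P3=I  mem[L4]=70
3. P0: store L5 := 3  bus=[BusRdX]  L5: P0=M P1=I P2=I P3=I  mem[L5]=80
4. P3: load  L5  bus=[BusRd]  L5: P0=O P1=I P2=I P3=S  mem[L5]=80
5. P3: load  L0  bus=[BusRd]  L0: P0=I P1=I P2=I P3=E  mem[L0]=80
6. P0: load  L4  bus=[BusRd]  L4: P0=S P1=I P2=S P3=I  mem[L4]=70
7. P0: load  L4  bus=[-]  L4: P0=S P1=I P2=S P3=I  mem[L4]=70
8. P2: load  L1  bus=[-]  L1: P0=I P1=I P2=E P3=I  mem[L1]=50
9. P3: load  L4  bus=[BusRd]  L4: P0=S P1=I P2=S P3=S  mem[L4]=70
10. P3: load  L2  bus=[BusRd]  L2: P0=I P1=I P2=I P3=E  mem[L2]=70
11. P3: store L5 := 21  bus=[BusUpgr,Flush]  L5: P0=I P1=I P2=I P3=M  mem[L5]=3
12. P1: load  L0  bus=[BusRd]  L0: P0=I P1=S P2=I P3=S  mem[L0]=80
13. P0: store L5 := 32  bus=[BusRdX,Flush]  L5: P0=M P1=I P2=I P3=I  mem[L5]=21
14. P2: store L3 := 59  bus=[BusRdX]  L3: P0=I P1=I P2=M P3=I  mem[L3]=50
15. P1: store L2 := 42  bus=[BusRdX]  L2: P0=I P1=M P2=I P3=I  mem[L2]=70
16. P0: load  L2  bus=[BusRd]  L2: P0=S P1=O P2=I P3=I  mem[L2]=70
17. P1: load  L5  bus=[BusRd]  L5: P0=O P1=S P2=I P3=I  mem[L5]=21
18. P2: load  L2  bus=[BusRd]  L2: P0=S P1=O P2=S P3=I  mem[L2]=70
19. P3: load  L3  bus=[BusRd]  L3: P0=I P1=I P2=O P3=S  mem[L3]=50
20. P2: load  L6  bus=[BusRd]  L6: P0=I P1=I P2=E P3=I  mem[L6]=50
21. P1: store L0 := 78  bus=[BusUpgr]  L0: P0=I P1=M P2=I P3=I  mem[L0]=80
22. P1: load  L1  bus=[BusRd]  L1: P0=I P1=S P2=S P3=I  mem[L1]=50
23. P2: load  L6  bus=[-]  L6: P0=I P1=I P2=E P3=I  mem[L6]=50
24. P1: load  L6  bus=[BusRd]  L6: P0=I P1=S P2=S P3=I  mem[L6]=50
25. P1: load  L0  bus=[-]  L0: P0=I P1=M P2=I P3=I  mem[L0]=80
26. P1: load  L4  bus=[BusRd]  L4: P0=S P1=S P2=S P3=S  mem[L4]=70
27. P1: load  L6  bus=[-]  L6: P0=I P1=S P2=S P3=I  mem[L6]=50
28. P0: store L6 := 21  bus=[BusRdX]  L6: P0=M P1=I P2=I P3=I  mem[L6]=50
29. P1: store L4 := 45  bus=[BusUpgr]  L4: P0=I P1=M P2=I P3=I  mem[L4]=70
30. P2: store L5 := 75  bus=[BusRdX,Flush]  L5: P0=I P1=I P2=M P3=I  mem[L5]=32

invalidations = 2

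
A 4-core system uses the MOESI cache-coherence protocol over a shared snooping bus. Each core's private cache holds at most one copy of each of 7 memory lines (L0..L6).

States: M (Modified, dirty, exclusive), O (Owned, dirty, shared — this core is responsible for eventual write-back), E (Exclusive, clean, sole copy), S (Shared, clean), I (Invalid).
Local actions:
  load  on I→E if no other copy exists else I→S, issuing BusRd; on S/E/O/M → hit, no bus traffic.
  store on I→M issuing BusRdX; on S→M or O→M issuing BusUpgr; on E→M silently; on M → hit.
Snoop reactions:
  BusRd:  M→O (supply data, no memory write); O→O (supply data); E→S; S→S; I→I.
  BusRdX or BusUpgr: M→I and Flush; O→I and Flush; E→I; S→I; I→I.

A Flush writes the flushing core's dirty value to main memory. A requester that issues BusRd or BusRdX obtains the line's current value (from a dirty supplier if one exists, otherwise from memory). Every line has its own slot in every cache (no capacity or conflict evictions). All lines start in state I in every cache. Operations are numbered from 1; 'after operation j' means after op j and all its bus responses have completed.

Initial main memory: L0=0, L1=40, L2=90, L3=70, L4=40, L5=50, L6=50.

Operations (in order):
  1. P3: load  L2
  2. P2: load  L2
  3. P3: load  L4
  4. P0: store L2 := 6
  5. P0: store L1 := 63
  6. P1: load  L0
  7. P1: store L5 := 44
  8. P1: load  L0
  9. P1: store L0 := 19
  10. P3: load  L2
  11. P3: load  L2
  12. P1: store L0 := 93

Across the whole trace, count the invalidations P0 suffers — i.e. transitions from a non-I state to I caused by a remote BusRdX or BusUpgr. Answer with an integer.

invalidations = 0

  op1 P3: load  L2 → I/I/I/E on L2; bus BusRd; mem=90
  op2 P2: load  L2 → I/I/S/S on L2; bus BusRd; mem=90
  op3 P3: load  L4 → I/I/I/E on L4; bus BusRd; mem=40
  op4 P0: store L2 := 6 → M/I/I/I on L2; bus BusRdX; mem=90
  op5 P0: store L1 := 63 → M/I/I/I on L1; bus BusRdX; mem=40
  op6 P1: load  L0 → I/E/I/I on L0; bus BusRd; mem=0
  op7 P1: store L5 := 44 → I/M/I/I on L5; bus BusRdX; mem=50
  op8 P1: load  L0 → I/E/I/I on L0; bus (none); mem=0
  op9 P1: store L0 := 19 → I/M/I/I on L0; bus (none); mem=0
  op10 P3: load  L2 → O/I/I/S on L2; bus BusRd; mem=90
  op11 P3: load  L2 → O/I/I/S on L2; bus (none); mem=90
  op12 P1: store L0 := 93 → I/M/I/I on L0; bus (none); mem=0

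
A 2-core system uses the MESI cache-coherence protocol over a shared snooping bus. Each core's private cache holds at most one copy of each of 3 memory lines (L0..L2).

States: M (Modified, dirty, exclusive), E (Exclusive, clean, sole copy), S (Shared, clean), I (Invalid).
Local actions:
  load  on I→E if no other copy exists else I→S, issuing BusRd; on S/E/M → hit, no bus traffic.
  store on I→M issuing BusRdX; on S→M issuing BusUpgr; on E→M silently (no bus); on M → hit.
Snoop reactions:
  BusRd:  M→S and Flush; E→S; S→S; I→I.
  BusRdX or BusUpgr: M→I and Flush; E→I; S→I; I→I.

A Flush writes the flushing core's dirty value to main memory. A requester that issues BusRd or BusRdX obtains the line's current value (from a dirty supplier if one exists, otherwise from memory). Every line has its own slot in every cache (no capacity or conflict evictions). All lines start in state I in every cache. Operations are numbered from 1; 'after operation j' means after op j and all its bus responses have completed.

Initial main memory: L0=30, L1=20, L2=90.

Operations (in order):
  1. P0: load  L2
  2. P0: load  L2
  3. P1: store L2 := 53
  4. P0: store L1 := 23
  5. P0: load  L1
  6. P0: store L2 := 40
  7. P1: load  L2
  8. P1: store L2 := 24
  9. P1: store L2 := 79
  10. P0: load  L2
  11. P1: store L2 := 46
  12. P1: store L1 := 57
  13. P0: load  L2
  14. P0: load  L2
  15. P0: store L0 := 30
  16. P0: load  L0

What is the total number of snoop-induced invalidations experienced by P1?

invalidations = 1

step 1: P0: load  L2  ⟶  EI  (L2)  txn=BusRd  M[L2]=90
step 2: P0: load  L2  ⟶  EI  (L2)  txn=∅  M[L2]=90
step 3: P1: store L2 := 53  ⟶  IM  (L2)  txn=BusRdX  M[L2]=90
step 4: P0: store L1 := 23  ⟶  MI  (L1)  txn=BusRdX  M[L1]=20
step 5: P0: load  L1  ⟶  MI  (L1)  txn=∅  M[L1]=20
step 6: P0: store L2 := 40  ⟶  MI  (L2)  txn=BusRdX+Flush  M[L2]=53
step 7: P1: load  L2  ⟶  SS  (L2)  txn=BusRd+Flush  M[L2]=40
step 8: P1: store L2 := 24  ⟶  IM  (L2)  txn=BusUpgr  M[L2]=40
step 9: P1: store L2 := 79  ⟶  IM  (L2)  txn=∅  M[L2]=40
step 10: P0: load  L2  ⟶  SS  (L2)  txn=BusRd+Flush  M[L2]=79
step 11: P1: store L2 := 46  ⟶  IM  (L2)  txn=BusUpgr  M[L2]=79
step 12: P1: store L1 := 57  ⟶  IM  (L1)  txn=BusRdX+Flush  M[L1]=23
step 13: P0: load  L2  ⟶  SS  (L2)  txn=BusRd+Flush  M[L2]=46
step 14: P0: load  L2  ⟶  SS  (L2)  txn=∅  M[L2]=46
step 15: P0: store L0 := 30  ⟶  MI  (L0)  txn=BusRdX  M[L0]=30
step 16: P0: load  L0  ⟶  MI  (L0)  txn=∅  M[L0]=30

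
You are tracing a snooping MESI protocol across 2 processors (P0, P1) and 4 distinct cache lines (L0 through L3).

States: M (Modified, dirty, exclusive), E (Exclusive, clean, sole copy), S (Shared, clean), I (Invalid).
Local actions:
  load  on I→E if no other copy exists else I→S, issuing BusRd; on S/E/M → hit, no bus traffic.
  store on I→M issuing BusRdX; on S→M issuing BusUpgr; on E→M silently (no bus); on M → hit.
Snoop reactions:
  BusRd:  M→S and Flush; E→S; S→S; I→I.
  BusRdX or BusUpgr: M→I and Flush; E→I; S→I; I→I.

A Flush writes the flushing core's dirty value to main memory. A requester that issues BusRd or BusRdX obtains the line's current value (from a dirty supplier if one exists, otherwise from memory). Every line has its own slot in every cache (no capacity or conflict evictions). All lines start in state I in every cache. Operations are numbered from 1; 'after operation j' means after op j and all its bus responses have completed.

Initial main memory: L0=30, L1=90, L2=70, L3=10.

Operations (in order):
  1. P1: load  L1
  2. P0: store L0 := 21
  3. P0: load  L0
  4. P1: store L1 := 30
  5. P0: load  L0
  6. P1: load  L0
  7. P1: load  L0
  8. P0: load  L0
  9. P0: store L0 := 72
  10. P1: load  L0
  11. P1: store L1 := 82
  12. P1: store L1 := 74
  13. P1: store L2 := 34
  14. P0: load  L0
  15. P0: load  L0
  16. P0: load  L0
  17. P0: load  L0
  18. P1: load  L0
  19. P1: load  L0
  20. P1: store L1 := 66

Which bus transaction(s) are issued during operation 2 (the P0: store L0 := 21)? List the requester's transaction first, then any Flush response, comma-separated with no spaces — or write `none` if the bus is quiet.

bus = BusRdX

1. P1: load  L1  bus=[BusRd]  L1: P0=I P1=E  mem[L1]=90
2. P0: store L0 := 21  bus=[BusRdX]  L0: P0=M P1=I  mem[L0]=30
3. P0: load  L0  bus=[-]  L0: P0=M P1=I  mem[L0]=30
4. P1: store L1 := 30  bus=[-]  L1: P0=I P1=M  mem[L1]=90
5. P0: load  L0  bus=[-]  L0: P0=M P1=I  mem[L0]=30
6. P1: load  L0  bus=[BusRd,Flush]  L0: P0=S P1=S  mem[L0]=21
7. P1: load  L0  bus=[-]  L0: P0=S P1=S  mem[L0]=21
8. P0: load  L0  bus=[-]  L0: P0=S P1=S  mem[L0]=21
9. P0: store L0 := 72  bus=[BusUpgr]  L0: P0=M P1=I  mem[L0]=21
10. P1: load  L0  bus=[BusRd,Flush]  L0: P0=S P1=S  mem[L0]=72
11. P1: store L1 := 82  bus=[-]  L1: P0=I P1=M  mem[L1]=90
12. P1: store L1 := 74  bus=[-]  L1: P0=I P1=M  mem[L1]=90
13. P1: store L2 := 34  bus=[BusRdX]  L2: P0=I P1=M  mem[L2]=70
14. P0: load  L0  bus=[-]  L0: P0=S P1=S  mem[L0]=72
15. P0: load  L0  bus=[-]  L0: P0=S P1=S  mem[L0]=72
16. P0: load  L0  bus=[-]  L0: P0=S P1=S  mem[L0]=72
17. P0: load  L0  bus=[-]  L0: P0=S P1=S  mem[L0]=72
18. P1: load  L0  bus=[-]  L0: P0=S P1=S  mem[L0]=72
19. P1: load  L0  bus=[-]  L0: P0=S P1=S  mem[L0]=72
20. P1: store L1 := 66  bus=[-]  L1: P0=I P1=M  mem[L1]=90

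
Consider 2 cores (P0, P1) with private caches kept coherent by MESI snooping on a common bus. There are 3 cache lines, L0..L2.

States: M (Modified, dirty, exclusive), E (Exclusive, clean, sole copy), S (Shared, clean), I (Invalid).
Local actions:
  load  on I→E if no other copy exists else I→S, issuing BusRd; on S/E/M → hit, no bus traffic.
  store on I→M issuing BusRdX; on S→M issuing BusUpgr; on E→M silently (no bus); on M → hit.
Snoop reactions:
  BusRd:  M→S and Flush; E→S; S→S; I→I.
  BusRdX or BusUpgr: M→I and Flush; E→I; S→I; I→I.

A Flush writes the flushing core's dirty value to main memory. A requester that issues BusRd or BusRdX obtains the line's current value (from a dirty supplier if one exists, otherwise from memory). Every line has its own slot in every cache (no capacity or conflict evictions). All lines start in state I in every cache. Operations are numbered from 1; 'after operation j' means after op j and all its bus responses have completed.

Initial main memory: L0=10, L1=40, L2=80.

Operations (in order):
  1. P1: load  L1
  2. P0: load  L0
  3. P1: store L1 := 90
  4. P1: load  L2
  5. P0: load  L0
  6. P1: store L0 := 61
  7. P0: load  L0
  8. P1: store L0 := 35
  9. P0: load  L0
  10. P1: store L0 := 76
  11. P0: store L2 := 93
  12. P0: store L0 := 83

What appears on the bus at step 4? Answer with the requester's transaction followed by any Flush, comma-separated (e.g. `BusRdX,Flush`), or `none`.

1. P1: load  L1  bus=[BusRd]  L1: P0=I P1=E  mem[L1]=40
2. P0: load  L0  bus=[BusRd]  L0: P0=E P1=I  mem[L0]=10
3. P1: store L1 := 90  bus=[-]  L1: P0=I P1=M  mem[L1]=40
4. P1: load  L2  bus=[BusRd]  L2: P0=I P1=E  mem[L2]=80
5. P0: load  L0  bus=[-]  L0: P0=E P1=I  mem[L0]=10
6. P1: store L0 := 61  bus=[BusRdX]  L0: P0=I P1=M  mem[L0]=10
7. P0: load  L0  bus=[BusRd,Flush]  L0: P0=S P1=S  mem[L0]=61
8. P1: store L0 := 35  bus=[BusUpgr]  L0: P0=I P1=M  mem[L0]=61
9. P0: load  L0  bus=[BusRd,Flush]  L0: P0=S P1=S  mem[L0]=35
10. P1: store L0 := 76  bus=[BusUpgr]  L0: P0=I P1=M  mem[L0]=35
11. P0: store L2 := 93  bus=[BusRdX]  L2: P0=M P1=I  mem[L2]=80
12. P0: store L0 := 83  bus=[BusRdX,Flush]  L0: P0=M P1=I  mem[L0]=76

bus = BusRd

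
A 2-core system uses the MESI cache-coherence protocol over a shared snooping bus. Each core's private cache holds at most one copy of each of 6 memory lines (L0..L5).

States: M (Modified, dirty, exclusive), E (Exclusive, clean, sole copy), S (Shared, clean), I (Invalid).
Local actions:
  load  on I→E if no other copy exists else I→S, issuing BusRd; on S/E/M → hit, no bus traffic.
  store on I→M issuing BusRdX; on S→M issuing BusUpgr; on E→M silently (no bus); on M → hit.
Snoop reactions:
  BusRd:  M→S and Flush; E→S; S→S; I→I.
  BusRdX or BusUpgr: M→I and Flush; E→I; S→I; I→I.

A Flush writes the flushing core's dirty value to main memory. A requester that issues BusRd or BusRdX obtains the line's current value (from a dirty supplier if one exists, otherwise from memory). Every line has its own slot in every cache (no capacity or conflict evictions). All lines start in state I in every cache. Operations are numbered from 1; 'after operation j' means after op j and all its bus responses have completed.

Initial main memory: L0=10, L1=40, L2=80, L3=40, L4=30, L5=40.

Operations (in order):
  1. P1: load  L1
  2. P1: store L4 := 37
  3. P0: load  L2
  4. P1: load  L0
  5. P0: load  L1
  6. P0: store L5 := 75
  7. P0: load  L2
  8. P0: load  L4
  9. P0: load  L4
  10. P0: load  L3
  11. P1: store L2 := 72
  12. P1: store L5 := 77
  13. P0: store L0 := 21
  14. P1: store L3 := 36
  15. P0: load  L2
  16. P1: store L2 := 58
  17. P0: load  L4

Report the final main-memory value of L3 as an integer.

step 1: P1: load  L1  ⟶  IE  (L1)  txn=BusRd  M[L1]=40
step 2: P1: store L4 := 37  ⟶  IM  (L4)  txn=BusRdX  M[L4]=30
step 3: P0: load  L2  ⟶  EI  (L2)  txn=BusRd  M[L2]=80
step 4: P1: load  L0  ⟶  IE  (L0)  txn=BusRd  M[L0]=10
step 5: P0: load  L1  ⟶  SS  (L1)  txn=BusRd  M[L1]=40
step 6: P0: store L5 := 75  ⟶  MI  (L5)  txn=BusRdX  M[L5]=40
step 7: P0: load  L2  ⟶  EI  (L2)  txn=∅  M[L2]=80
step 8: P0: load  L4  ⟶  SS  (L4)  txn=BusRd+Flush  M[L4]=37
step 9: P0: load  L4  ⟶  SS  (L4)  txn=∅  M[L4]=37
step 10: P0: load  L3  ⟶  EI  (L3)  txn=BusRd  M[L3]=40
step 11: P1: store L2 := 72  ⟶  IM  (L2)  txn=BusRdX  M[L2]=80
step 12: P1: store L5 := 77  ⟶  IM  (L5)  txn=BusRdX+Flush  M[L5]=75
step 13: P0: store L0 := 21  ⟶  MI  (L0)  txn=BusRdX  M[L0]=10
step 14: P1: store L3 := 36  ⟶  IM  (L3)  txn=BusRdX  M[L3]=40
step 15: P0: load  L2  ⟶  SS  (L2)  txn=BusRd+Flush  M[L2]=72
step 16: P1: store L2 := 58  ⟶  IM  (L2)  txn=BusUpgr  M[L2]=72
step 17: P0: load  L4  ⟶  SS  (L4)  txn=∅  M[L4]=37

memory[L3] = 40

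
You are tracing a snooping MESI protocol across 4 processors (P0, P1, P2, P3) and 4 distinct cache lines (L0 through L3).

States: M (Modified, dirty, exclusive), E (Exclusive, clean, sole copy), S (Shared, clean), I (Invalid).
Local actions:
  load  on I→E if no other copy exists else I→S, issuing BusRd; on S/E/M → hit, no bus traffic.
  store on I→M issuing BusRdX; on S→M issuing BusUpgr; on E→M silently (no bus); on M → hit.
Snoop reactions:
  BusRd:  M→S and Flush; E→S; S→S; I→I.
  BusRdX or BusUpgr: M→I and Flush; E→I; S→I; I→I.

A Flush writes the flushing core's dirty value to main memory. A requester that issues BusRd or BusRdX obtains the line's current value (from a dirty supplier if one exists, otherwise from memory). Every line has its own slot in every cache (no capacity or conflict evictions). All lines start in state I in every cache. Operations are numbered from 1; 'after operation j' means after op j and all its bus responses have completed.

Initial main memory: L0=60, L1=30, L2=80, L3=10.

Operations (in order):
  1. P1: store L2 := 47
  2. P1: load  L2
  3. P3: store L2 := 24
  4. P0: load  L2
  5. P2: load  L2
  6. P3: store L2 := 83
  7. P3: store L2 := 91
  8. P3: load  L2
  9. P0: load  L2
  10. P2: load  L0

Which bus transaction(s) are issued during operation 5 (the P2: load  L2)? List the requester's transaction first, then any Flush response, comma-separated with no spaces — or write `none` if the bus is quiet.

bus = BusRd

step 1: P1: store L2 := 47  ⟶  IMII  (L2)  txn=BusRdX  M[L2]=80
step 2: P1: load  L2  ⟶  IMII  (L2)  txn=∅  M[L2]=80
step 3: P3: store L2 := 24  ⟶  IIIM  (L2)  txn=BusRdX+Flush  M[L2]=47
step 4: P0: load  L2  ⟶  SIIS  (L2)  txn=BusRd+Flush  M[L2]=24
step 5: P2: load  L2  ⟶  SISS  (L2)  txn=BusRd  M[L2]=24
step 6: P3: store L2 := 83  ⟶  IIIM  (L2)  txn=BusUpgr  M[L2]=24
step 7: P3: store L2 := 91  ⟶  IIIM  (L2)  txn=∅  M[L2]=24
step 8: P3: load  L2  ⟶  IIIM  (L2)  txn=∅  M[L2]=24
step 9: P0: load  L2  ⟶  SIIS  (L2)  txn=BusRd+Flush  M[L2]=91
step 10: P2: load  L0  ⟶  IIEI  (L0)  txn=BusRd  M[L0]=60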